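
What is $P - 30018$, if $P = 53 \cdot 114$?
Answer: $-23976$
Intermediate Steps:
$P = 6042$
$P - 30018 = 6042 - 30018 = -23976$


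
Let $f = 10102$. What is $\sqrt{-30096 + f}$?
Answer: $i \sqrt{19994} \approx 141.4 i$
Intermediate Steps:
$\sqrt{-30096 + f} = \sqrt{-30096 + 10102} = \sqrt{-19994} = i \sqrt{19994}$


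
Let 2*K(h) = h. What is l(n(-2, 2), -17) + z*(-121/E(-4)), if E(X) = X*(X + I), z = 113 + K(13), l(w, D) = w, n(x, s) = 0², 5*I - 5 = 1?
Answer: -144595/112 ≈ -1291.0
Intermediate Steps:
I = 6/5 (I = 1 + (⅕)*1 = 1 + ⅕ = 6/5 ≈ 1.2000)
K(h) = h/2
n(x, s) = 0
z = 239/2 (z = 113 + (½)*13 = 113 + 13/2 = 239/2 ≈ 119.50)
E(X) = X*(6/5 + X) (E(X) = X*(X + 6/5) = X*(6/5 + X))
l(n(-2, 2), -17) + z*(-121/E(-4)) = 0 + 239*(-121*(-5/(4*(6 + 5*(-4)))))/2 = 0 + 239*(-121*(-5/(4*(6 - 20))))/2 = 0 + 239*(-121/((⅕)*(-4)*(-14)))/2 = 0 + 239*(-121/56/5)/2 = 0 + 239*(-121*5/56)/2 = 0 + (239/2)*(-605/56) = 0 - 144595/112 = -144595/112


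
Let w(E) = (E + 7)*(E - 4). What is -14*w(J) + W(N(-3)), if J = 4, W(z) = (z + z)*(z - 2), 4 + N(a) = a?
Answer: 126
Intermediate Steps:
N(a) = -4 + a
W(z) = 2*z*(-2 + z) (W(z) = (2*z)*(-2 + z) = 2*z*(-2 + z))
w(E) = (-4 + E)*(7 + E) (w(E) = (7 + E)*(-4 + E) = (-4 + E)*(7 + E))
-14*w(J) + W(N(-3)) = -14*(-28 + 4² + 3*4) + 2*(-4 - 3)*(-2 + (-4 - 3)) = -14*(-28 + 16 + 12) + 2*(-7)*(-2 - 7) = -14*0 + 2*(-7)*(-9) = 0 + 126 = 126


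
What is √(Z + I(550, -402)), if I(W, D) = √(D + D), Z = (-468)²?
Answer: √(219024 + 2*I*√201) ≈ 468.0 + 0.03*I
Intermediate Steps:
Z = 219024
I(W, D) = √2*√D (I(W, D) = √(2*D) = √2*√D)
√(Z + I(550, -402)) = √(219024 + √2*√(-402)) = √(219024 + √2*(I*√402)) = √(219024 + 2*I*√201)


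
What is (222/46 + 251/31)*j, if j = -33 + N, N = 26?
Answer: -64498/713 ≈ -90.460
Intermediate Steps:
j = -7 (j = -33 + 26 = -7)
(222/46 + 251/31)*j = (222/46 + 251/31)*(-7) = (222*(1/46) + 251*(1/31))*(-7) = (111/23 + 251/31)*(-7) = (9214/713)*(-7) = -64498/713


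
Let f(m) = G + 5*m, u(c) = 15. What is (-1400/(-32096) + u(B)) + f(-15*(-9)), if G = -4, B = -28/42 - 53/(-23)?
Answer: 2752407/4012 ≈ 686.04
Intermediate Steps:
B = 113/69 (B = -28*1/42 - 53*(-1/23) = -⅔ + 53/23 = 113/69 ≈ 1.6377)
f(m) = -4 + 5*m
(-1400/(-32096) + u(B)) + f(-15*(-9)) = (-1400/(-32096) + 15) + (-4 + 5*(-15*(-9))) = (-1400*(-1/32096) + 15) + (-4 + 5*135) = (175/4012 + 15) + (-4 + 675) = 60355/4012 + 671 = 2752407/4012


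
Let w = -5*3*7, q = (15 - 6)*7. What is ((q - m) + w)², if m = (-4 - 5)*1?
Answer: 1089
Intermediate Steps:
q = 63 (q = 9*7 = 63)
m = -9 (m = -9*1 = -9)
w = -105 (w = -15*7 = -105)
((q - m) + w)² = ((63 - 1*(-9)) - 105)² = ((63 + 9) - 105)² = (72 - 105)² = (-33)² = 1089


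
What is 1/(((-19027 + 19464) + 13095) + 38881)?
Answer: 1/52413 ≈ 1.9079e-5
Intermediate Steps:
1/(((-19027 + 19464) + 13095) + 38881) = 1/((437 + 13095) + 38881) = 1/(13532 + 38881) = 1/52413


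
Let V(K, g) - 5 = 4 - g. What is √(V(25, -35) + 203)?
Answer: √247 ≈ 15.716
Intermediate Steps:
V(K, g) = 9 - g (V(K, g) = 5 + (4 - g) = 9 - g)
√(V(25, -35) + 203) = √((9 - 1*(-35)) + 203) = √((9 + 35) + 203) = √(44 + 203) = √247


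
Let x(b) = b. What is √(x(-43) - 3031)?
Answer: I*√3074 ≈ 55.444*I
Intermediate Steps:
√(x(-43) - 3031) = √(-43 - 3031) = √(-3074) = I*√3074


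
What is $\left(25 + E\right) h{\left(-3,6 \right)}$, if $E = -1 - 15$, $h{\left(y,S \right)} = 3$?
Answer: $27$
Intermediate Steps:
$E = -16$ ($E = -1 - 15 = -16$)
$\left(25 + E\right) h{\left(-3,6 \right)} = \left(25 - 16\right) 3 = 9 \cdot 3 = 27$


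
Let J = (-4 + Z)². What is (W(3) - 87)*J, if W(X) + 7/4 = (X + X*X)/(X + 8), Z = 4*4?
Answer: -138852/11 ≈ -12623.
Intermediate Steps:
Z = 16
J = 144 (J = (-4 + 16)² = 12² = 144)
W(X) = -7/4 + (X + X²)/(8 + X) (W(X) = -7/4 + (X + X*X)/(X + 8) = -7/4 + (X + X²)/(8 + X))
(W(3) - 87)*J = ((-14 + 3² - ¾*3)/(8 + 3) - 87)*144 = ((-14 + 9 - 9/4)/11 - 87)*144 = ((1/11)*(-29/4) - 87)*144 = (-29/44 - 87)*144 = -3857/44*144 = -138852/11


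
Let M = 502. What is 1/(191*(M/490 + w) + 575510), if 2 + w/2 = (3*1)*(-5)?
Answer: 245/139456861 ≈ 1.7568e-6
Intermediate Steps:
w = -34 (w = -4 + 2*((3*1)*(-5)) = -4 + 2*(3*(-5)) = -4 + 2*(-15) = -4 - 30 = -34)
1/(191*(M/490 + w) + 575510) = 1/(191*(502/490 - 34) + 575510) = 1/(191*(502*(1/490) - 34) + 575510) = 1/(191*(251/245 - 34) + 575510) = 1/(191*(-8079/245) + 575510) = 1/(-1543089/245 + 575510) = 1/(139456861/245) = 245/139456861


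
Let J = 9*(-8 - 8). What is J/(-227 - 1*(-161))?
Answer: 24/11 ≈ 2.1818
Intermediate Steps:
J = -144 (J = 9*(-16) = -144)
J/(-227 - 1*(-161)) = -144/(-227 - 1*(-161)) = -144/(-227 + 161) = -144/(-66) = -144*(-1/66) = 24/11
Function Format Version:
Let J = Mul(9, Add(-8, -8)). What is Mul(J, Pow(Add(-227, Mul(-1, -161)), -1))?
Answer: Rational(24, 11) ≈ 2.1818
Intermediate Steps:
J = -144 (J = Mul(9, -16) = -144)
Mul(J, Pow(Add(-227, Mul(-1, -161)), -1)) = Mul(-144, Pow(Add(-227, Mul(-1, -161)), -1)) = Mul(-144, Pow(Add(-227, 161), -1)) = Mul(-144, Pow(-66, -1)) = Mul(-144, Rational(-1, 66)) = Rational(24, 11)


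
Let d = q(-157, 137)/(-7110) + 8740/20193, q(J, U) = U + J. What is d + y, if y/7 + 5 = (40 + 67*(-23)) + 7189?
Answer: 190383647563/4785741 ≈ 39781.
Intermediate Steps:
q(J, U) = J + U
y = 39781 (y = -35 + 7*((40 + 67*(-23)) + 7189) = -35 + 7*((40 - 1541) + 7189) = -35 + 7*(-1501 + 7189) = -35 + 7*5688 = -35 + 39816 = 39781)
d = 2084842/4785741 (d = (-157 + 137)/(-7110) + 8740/20193 = -20*(-1/7110) + 8740*(1/20193) = 2/711 + 8740/20193 = 2084842/4785741 ≈ 0.43564)
d + y = 2084842/4785741 + 39781 = 190383647563/4785741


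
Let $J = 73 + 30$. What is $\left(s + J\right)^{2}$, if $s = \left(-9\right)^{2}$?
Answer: $33856$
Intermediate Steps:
$s = 81$
$J = 103$
$\left(s + J\right)^{2} = \left(81 + 103\right)^{2} = 184^{2} = 33856$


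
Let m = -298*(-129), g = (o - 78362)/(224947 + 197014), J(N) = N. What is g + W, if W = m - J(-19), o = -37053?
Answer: 16228926606/421961 ≈ 38461.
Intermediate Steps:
g = -115415/421961 (g = (-37053 - 78362)/(224947 + 197014) = -115415/421961 ≈ -0.27352)
m = 38442
W = 38461 (W = 38442 - 1*(-19) = 38442 + 19 = 38461)
g + W = -115415/421961 + 38461 = 16228926606/421961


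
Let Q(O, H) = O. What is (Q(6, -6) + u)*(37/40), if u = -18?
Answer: -111/10 ≈ -11.100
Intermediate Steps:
(Q(6, -6) + u)*(37/40) = (6 - 18)*(37/40) = -444/40 = -12*37/40 = -111/10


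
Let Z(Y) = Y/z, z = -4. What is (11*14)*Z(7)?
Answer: -539/2 ≈ -269.50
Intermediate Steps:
Z(Y) = -Y/4 (Z(Y) = Y/(-4) = Y*(-¼) = -Y/4)
(11*14)*Z(7) = (11*14)*(-¼*7) = 154*(-7/4) = -539/2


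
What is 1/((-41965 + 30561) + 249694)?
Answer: 1/238290 ≈ 4.1966e-6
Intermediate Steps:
1/((-41965 + 30561) + 249694) = 1/(-11404 + 249694) = 1/238290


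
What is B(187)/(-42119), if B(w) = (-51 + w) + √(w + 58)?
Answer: -136/42119 - √5/6017 ≈ -0.0036006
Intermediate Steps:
B(w) = -51 + w + √(58 + w) (B(w) = (-51 + w) + √(58 + w) = -51 + w + √(58 + w))
B(187)/(-42119) = (-51 + 187 + √(58 + 187))/(-42119) = (-51 + 187 + √245)*(-1/42119) = (-51 + 187 + 7*√5)*(-1/42119) = (136 + 7*√5)*(-1/42119) = -136/42119 - √5/6017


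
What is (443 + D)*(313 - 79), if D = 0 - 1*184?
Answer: 60606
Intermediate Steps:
D = -184 (D = 0 - 184 = -184)
(443 + D)*(313 - 79) = (443 - 184)*(313 - 79) = 259*234 = 60606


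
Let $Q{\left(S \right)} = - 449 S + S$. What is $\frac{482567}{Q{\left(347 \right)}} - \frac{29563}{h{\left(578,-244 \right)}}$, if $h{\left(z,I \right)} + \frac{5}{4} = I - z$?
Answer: $\frac{453888913}{13835584} \approx 32.806$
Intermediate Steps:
$h{\left(z,I \right)} = - \frac{5}{4} + I - z$ ($h{\left(z,I \right)} = - \frac{5}{4} + \left(I - z\right) = - \frac{5}{4} + I - z$)
$Q{\left(S \right)} = - 448 S$
$\frac{482567}{Q{\left(347 \right)}} - \frac{29563}{h{\left(578,-244 \right)}} = \frac{482567}{\left(-448\right) 347} - \frac{29563}{- \frac{5}{4} - 244 - 578} = \frac{482567}{-155456} - \frac{29563}{- \frac{5}{4} - 244 - 578} = 482567 \left(- \frac{1}{155456}\right) - \frac{29563}{- \frac{3293}{4}} = - \frac{482567}{155456} - - \frac{3196}{89} = - \frac{482567}{155456} + \frac{3196}{89} = \frac{453888913}{13835584}$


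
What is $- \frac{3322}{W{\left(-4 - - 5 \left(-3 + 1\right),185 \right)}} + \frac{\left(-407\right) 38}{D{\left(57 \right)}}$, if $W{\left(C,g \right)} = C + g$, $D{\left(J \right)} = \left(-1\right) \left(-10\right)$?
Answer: $- \frac{1338953}{855} \approx -1566.0$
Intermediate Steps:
$D{\left(J \right)} = 10$
$- \frac{3322}{W{\left(-4 - - 5 \left(-3 + 1\right),185 \right)}} + \frac{\left(-407\right) 38}{D{\left(57 \right)}} = - \frac{3322}{\left(-4 - - 5 \left(-3 + 1\right)\right) + 185} + \frac{\left(-407\right) 38}{10} = - \frac{3322}{\left(-4 - \left(-5\right) \left(-2\right)\right) + 185} - \frac{7733}{5} = - \frac{3322}{\left(-4 - 10\right) + 185} - \frac{7733}{5} = - \frac{3322}{-14 + 185} - \frac{7733}{5} = - \frac{3322}{171} - \frac{7733}{5} = - \frac{1338953}{855}$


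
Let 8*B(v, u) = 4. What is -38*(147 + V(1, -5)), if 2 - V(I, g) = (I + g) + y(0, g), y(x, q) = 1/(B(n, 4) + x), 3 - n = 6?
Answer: -5738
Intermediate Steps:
n = -3 (n = 3 - 1*6 = 3 - 6 = -3)
B(v, u) = 1/2 (B(v, u) = (1/8)*4 = 1/2)
y(x, q) = 1/(1/2 + x)
V(I, g) = -I - g (V(I, g) = 2 - ((I + g) + 2/(1 + 2*0)) = 2 - ((I + g) + 2/(1 + 0)) = 2 - ((I + g) + 2/1) = 2 - ((I + g) + 2*1) = 2 - ((I + g) + 2) = 2 - (2 + I + g) = 2 + (-2 - I - g) = -I - g)
-38*(147 + V(1, -5)) = -38*(147 + (-1*1 - 1*(-5))) = -38*(147 + (-1 + 5)) = -38*(147 + 4) = -38*151 = -5738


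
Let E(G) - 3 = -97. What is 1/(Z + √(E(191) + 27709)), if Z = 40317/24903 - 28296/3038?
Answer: 1223456215849833/4381160660677681166 + 158992403789961*√27615/4381160660677681166 ≈ 0.0063098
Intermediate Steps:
E(G) = -94 (E(G) = 3 - 97 = -94)
Z = -97028707/12609219 (Z = 40317*(1/24903) - 28296*1/3038 = 13439/8301 - 14148/1519 = -97028707/12609219 ≈ -7.6951)
1/(Z + √(E(191) + 27709)) = 1/(-97028707/12609219 + √(-94 + 27709)) = 1/(-97028707/12609219 + √27615)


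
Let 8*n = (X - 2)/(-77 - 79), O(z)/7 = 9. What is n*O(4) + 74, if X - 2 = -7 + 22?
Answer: 30469/416 ≈ 73.243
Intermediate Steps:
X = 17 (X = 2 + (-7 + 22) = 2 + 15 = 17)
O(z) = 63 (O(z) = 7*9 = 63)
n = -5/416 (n = ((17 - 2)/(-77 - 79))/8 = (15/(-156))/8 = (15*(-1/156))/8 = (1/8)*(-5/52) = -5/416 ≈ -0.012019)
n*O(4) + 74 = -5/416*63 + 74 = -315/416 + 74 = 30469/416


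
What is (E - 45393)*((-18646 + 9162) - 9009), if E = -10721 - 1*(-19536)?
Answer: 676436954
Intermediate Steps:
E = 8815 (E = -10721 + 19536 = 8815)
(E - 45393)*((-18646 + 9162) - 9009) = (8815 - 45393)*((-18646 + 9162) - 9009) = -36578*(-9484 - 9009) = -36578*(-18493) = 676436954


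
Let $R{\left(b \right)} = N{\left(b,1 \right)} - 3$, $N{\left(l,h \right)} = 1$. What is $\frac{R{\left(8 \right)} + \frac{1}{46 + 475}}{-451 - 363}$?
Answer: $\frac{1041}{424094} \approx 0.0024546$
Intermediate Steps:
$R{\left(b \right)} = -2$ ($R{\left(b \right)} = 1 - 3 = -2$)
$\frac{R{\left(8 \right)} + \frac{1}{46 + 475}}{-451 - 363} = \frac{-2 + \frac{1}{46 + 475}}{-451 - 363} = \frac{-2 + \frac{1}{521}}{-814} = \left(-2 + \frac{1}{521}\right) \left(- \frac{1}{814}\right) = \left(- \frac{1041}{521}\right) \left(- \frac{1}{814}\right) = \frac{1041}{424094}$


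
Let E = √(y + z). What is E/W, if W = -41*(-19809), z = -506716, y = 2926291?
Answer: 5*√96783/812169 ≈ 0.0019152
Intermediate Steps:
W = 812169
E = 5*√96783 (E = √(2926291 - 506716) = √2419575 = 5*√96783 ≈ 1555.5)
E/W = (5*√96783)/812169 = (5*√96783)*(1/812169) = 5*√96783/812169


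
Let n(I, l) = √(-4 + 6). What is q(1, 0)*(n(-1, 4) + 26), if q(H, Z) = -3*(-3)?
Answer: 234 + 9*√2 ≈ 246.73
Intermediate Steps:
q(H, Z) = 9
n(I, l) = √2
q(1, 0)*(n(-1, 4) + 26) = 9*(√2 + 26) = 9*(26 + √2) = 234 + 9*√2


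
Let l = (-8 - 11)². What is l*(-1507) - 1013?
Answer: -545040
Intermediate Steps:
l = 361 (l = (-19)² = 361)
l*(-1507) - 1013 = 361*(-1507) - 1013 = -544027 - 1013 = -545040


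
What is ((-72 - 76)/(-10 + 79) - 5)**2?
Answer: 243049/4761 ≈ 51.050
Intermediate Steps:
((-72 - 76)/(-10 + 79) - 5)**2 = (-148/69 - 5)**2 = (-493/69)**2 = 243049/4761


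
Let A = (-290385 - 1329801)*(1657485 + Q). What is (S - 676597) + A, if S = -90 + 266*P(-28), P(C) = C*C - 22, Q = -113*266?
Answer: -2636734915417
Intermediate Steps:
Q = -30058
P(C) = -22 + C**2 (P(C) = C**2 - 22 = -22 + C**2)
S = 202602 (S = -90 + 266*(-22 + (-28)**2) = -90 + 266*(-22 + 784) = -90 + 266*762 = -90 + 202692 = 202602)
A = -2636734441422 (A = (-290385 - 1329801)*(1657485 - 30058) = -1620186*1627427 = -2636734441422)
(S - 676597) + A = (202602 - 676597) - 2636734441422 = -473995 - 2636734441422 = -2636734915417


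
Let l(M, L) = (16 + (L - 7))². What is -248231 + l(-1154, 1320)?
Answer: 1518010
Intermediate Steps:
l(M, L) = (9 + L)² (l(M, L) = (16 + (-7 + L))² = (9 + L)²)
-248231 + l(-1154, 1320) = -248231 + (9 + 1320)² = -248231 + 1329² = -248231 + 1766241 = 1518010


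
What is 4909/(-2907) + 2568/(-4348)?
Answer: -7202377/3159909 ≈ -2.2793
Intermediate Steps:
4909/(-2907) + 2568/(-4348) = 4909*(-1/2907) + 2568*(-1/4348) = -4909/2907 - 642/1087 = -7202377/3159909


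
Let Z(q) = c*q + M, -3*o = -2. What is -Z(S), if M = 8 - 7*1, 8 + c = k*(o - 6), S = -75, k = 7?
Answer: -3401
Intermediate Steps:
o = ⅔ (o = -⅓*(-2) = ⅔ ≈ 0.66667)
c = -136/3 (c = -8 + 7*(⅔ - 6) = -8 + 7*(-16/3) = -8 - 112/3 = -136/3 ≈ -45.333)
M = 1 (M = 8 - 7 = 1)
Z(q) = 1 - 136*q/3 (Z(q) = -136*q/3 + 1 = 1 - 136*q/3)
-Z(S) = -(1 - 136/3*(-75)) = -(1 + 3400) = -1*3401 = -3401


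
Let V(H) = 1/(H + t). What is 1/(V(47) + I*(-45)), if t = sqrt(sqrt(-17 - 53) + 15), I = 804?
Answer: -1/(36180 - 1/(47 + sqrt(15 + I*sqrt(70)))) ≈ -2.764e-5 + 3.0607e-13*I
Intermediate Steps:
t = sqrt(15 + I*sqrt(70)) (t = sqrt(sqrt(-70) + 15) = sqrt(I*sqrt(70) + 15) = sqrt(15 + I*sqrt(70)) ≈ 4.011 + 1.043*I)
V(H) = 1/(H + sqrt(15 + I*sqrt(70)))
1/(V(47) + I*(-45)) = 1/(1/(47 + sqrt(15 + I*sqrt(70))) + 804*(-45)) = 1/(1/(47 + sqrt(15 + I*sqrt(70))) - 36180) = 1/(-36180 + 1/(47 + sqrt(15 + I*sqrt(70))))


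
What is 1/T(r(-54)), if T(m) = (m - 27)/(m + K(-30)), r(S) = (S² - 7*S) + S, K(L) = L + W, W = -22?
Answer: 3188/3213 ≈ 0.99222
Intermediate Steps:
K(L) = -22 + L (K(L) = L - 22 = -22 + L)
r(S) = S² - 6*S
T(m) = (-27 + m)/(-52 + m) (T(m) = (m - 27)/(m + (-22 - 30)) = (-27 + m)/(m - 52) = (-27 + m)/(-52 + m))
1/T(r(-54)) = 1/((-27 - 54*(-6 - 54))/(-52 - 54*(-6 - 54))) = 1/((-27 - 54*(-60))/(-52 - 54*(-60))) = 1/((-27 + 3240)/(-52 + 3240)) = 1/(3213/3188) = 3188/3213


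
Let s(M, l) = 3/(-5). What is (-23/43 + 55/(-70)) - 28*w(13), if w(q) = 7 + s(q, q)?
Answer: -543367/3010 ≈ -180.52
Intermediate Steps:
s(M, l) = -⅗ (s(M, l) = 3*(-⅕) = -⅗)
w(q) = 32/5 (w(q) = 7 - ⅗ = 32/5)
(-23/43 + 55/(-70)) - 28*w(13) = (-23/43 + 55/(-70)) - 28*32/5 = (-23*1/43 + 55*(-1/70)) - 896/5 = (-23/43 - 11/14) - 896/5 = -795/602 - 896/5 = -543367/3010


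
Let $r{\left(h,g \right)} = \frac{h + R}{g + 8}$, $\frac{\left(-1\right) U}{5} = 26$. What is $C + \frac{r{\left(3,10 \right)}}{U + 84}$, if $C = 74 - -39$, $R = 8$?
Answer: $\frac{93553}{828} \approx 112.99$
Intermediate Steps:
$U = -130$ ($U = \left(-5\right) 26 = -130$)
$r{\left(h,g \right)} = \frac{8 + h}{8 + g}$ ($r{\left(h,g \right)} = \frac{h + 8}{g + 8} = \frac{8 + h}{8 + g}$)
$C = 113$ ($C = 74 + 39 = 113$)
$C + \frac{r{\left(3,10 \right)}}{U + 84} = 113 + \frac{\frac{1}{8 + 10} \left(8 + 3\right)}{-130 + 84} = 113 + \frac{\frac{1}{18} \cdot 11}{-46} = 113 + \frac{1}{18} \cdot 11 \left(- \frac{1}{46}\right) = 113 + \frac{11}{18} \left(- \frac{1}{46}\right) = 113 - \frac{11}{828} = \frac{93553}{828}$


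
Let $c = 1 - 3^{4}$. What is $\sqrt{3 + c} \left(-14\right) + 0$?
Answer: $- 14 i \sqrt{77} \approx - 122.85 i$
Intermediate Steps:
$c = -80$ ($c = 1 - 81 = -80$)
$\sqrt{3 + c} \left(-14\right) + 0 = \sqrt{3 - 80} \left(-14\right) + 0 = \sqrt{-77} \left(-14\right) + 0 = i \sqrt{77} \left(-14\right) + 0 = - 14 i \sqrt{77} + 0 = - 14 i \sqrt{77}$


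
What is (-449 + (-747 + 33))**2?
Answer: 1352569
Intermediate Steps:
(-449 + (-747 + 33))**2 = (-449 - 714)**2 = (-1163)**2 = 1352569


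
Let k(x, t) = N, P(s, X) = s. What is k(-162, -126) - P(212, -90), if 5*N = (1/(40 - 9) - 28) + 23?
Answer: -33014/155 ≈ -212.99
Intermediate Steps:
N = -154/155 (N = ((1/(40 - 9) - 28) + 23)/5 = ((1/31 - 28) + 23)/5 = (-867/31 + 23)/5 = (1/5)*(-154/31) = -154/155 ≈ -0.99355)
k(x, t) = -154/155
k(-162, -126) - P(212, -90) = -154/155 - 1*212 = -154/155 - 212 = -33014/155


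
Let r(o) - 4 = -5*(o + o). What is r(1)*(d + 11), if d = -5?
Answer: -36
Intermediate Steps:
r(o) = 4 - 10*o (r(o) = 4 - 5*(o + o) = 4 - 10*o)
r(1)*(d + 11) = (4 - 10*1)*(-5 + 11) = (4 - 10)*6 = -6*6 = -36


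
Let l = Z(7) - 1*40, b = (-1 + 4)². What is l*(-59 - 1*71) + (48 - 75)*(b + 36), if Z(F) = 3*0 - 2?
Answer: 4245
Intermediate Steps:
Z(F) = -2 (Z(F) = 0 - 2 = -2)
b = 9 (b = 3² = 9)
l = -42 (l = -2 - 1*40 = -2 - 40 = -42)
l*(-59 - 1*71) + (48 - 75)*(b + 36) = -42*(-59 - 1*71) + (48 - 75)*(9 + 36) = -42*(-59 - 71) - 27*45 = -42*(-130) - 1215 = 5460 - 1215 = 4245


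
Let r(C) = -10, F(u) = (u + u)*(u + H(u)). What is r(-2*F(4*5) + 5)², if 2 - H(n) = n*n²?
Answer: 100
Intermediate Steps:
H(n) = 2 - n³ (H(n) = 2 - n*n² = 2 - n³)
F(u) = 2*u*(2 + u - u³) (F(u) = (u + u)*(u + (2 - u³)) = (2*u)*(2 + u - u³) = 2*u*(2 + u - u³))
r(-2*F(4*5) + 5)² = (-10)² = 100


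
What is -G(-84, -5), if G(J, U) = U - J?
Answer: -79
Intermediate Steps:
-G(-84, -5) = -(-5 - 1*(-84)) = -(-5 + 84) = -1*79 = -79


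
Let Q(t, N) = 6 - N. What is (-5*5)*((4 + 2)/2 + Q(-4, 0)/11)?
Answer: -975/11 ≈ -88.636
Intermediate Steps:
(-5*5)*((4 + 2)/2 + Q(-4, 0)/11) = (-5*5)*((4 + 2)/2 + (6 - 1*0)/11) = -25*(6*(1/2) + (6 + 0)*(1/11)) = -25*(3 + 6*(1/11)) = -25*(3 + 6/11) = -25*39/11 = -975/11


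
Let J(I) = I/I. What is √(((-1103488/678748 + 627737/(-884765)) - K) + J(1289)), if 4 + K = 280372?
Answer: 2*I*√658008300708712756977655/3063941195 ≈ 529.5*I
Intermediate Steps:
K = 280368 (K = -4 + 280372 = 280368)
J(I) = 1
√(((-1103488/678748 + 627737/(-884765)) - K) + J(1289)) = √(((-1103488/678748 + 627737/(-884765)) - 1*280368) + 1) = √(((-1103488*1/678748 + 627737*(-1/884765)) - 280368) + 1) = √(((-275872/169687 - 627737/884765) - 280368) + 1) = √((-50085814057/21447588365 - 280368) + 1) = √(-6013267540532377/21447588365 + 1) = √(-6013246092944012/21447588365) = 2*I*√658008300708712756977655/3063941195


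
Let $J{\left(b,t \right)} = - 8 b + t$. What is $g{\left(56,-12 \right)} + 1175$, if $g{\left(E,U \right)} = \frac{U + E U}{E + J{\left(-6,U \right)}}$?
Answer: $\frac{26854}{23} \approx 1167.6$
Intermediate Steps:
$J{\left(b,t \right)} = t - 8 b$
$g{\left(E,U \right)} = \frac{U + E U}{48 + E + U}$ ($g{\left(E,U \right)} = \frac{U + E U}{E + \left(U - -48\right)} = \frac{U + E U}{E + \left(U + 48\right)} = \frac{U + E U}{E + \left(48 + U\right)} = \frac{U + E U}{48 + E + U}$)
$g{\left(56,-12 \right)} + 1175 = - \frac{12 \left(1 + 56\right)}{48 + 56 - 12} + 1175 = \left(-12\right) \frac{1}{92} \cdot 57 + 1175 = - \frac{171}{23} + 1175 = \frac{26854}{23}$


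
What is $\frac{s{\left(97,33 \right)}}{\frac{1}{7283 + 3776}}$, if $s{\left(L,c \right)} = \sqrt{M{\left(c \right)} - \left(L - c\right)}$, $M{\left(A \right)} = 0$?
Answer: $88472 i \approx 88472.0 i$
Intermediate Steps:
$s{\left(L,c \right)} = \sqrt{c - L}$ ($s{\left(L,c \right)} = \sqrt{0 - \left(L - c\right)} = \sqrt{c - L}$)
$\frac{s{\left(97,33 \right)}}{\frac{1}{7283 + 3776}} = \frac{\sqrt{33 - 97}}{\frac{1}{7283 + 3776}} = \frac{\sqrt{33 - 97}}{\frac{1}{11059}} = \sqrt{-64} \frac{1}{\frac{1}{11059}} = 8 i 11059 = 88472 i$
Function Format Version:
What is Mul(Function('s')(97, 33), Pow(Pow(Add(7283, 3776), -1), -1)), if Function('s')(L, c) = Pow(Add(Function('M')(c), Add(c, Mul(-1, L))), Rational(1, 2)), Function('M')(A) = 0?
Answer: Mul(88472, I) ≈ Mul(88472., I)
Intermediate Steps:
Function('s')(L, c) = Pow(Add(c, Mul(-1, L)), Rational(1, 2)) (Function('s')(L, c) = Pow(Add(0, Add(c, Mul(-1, L))), Rational(1, 2)) = Pow(Add(c, Mul(-1, L)), Rational(1, 2)))
Mul(Function('s')(97, 33), Pow(Pow(Add(7283, 3776), -1), -1)) = Mul(Pow(Add(33, Mul(-1, 97)), Rational(1, 2)), Pow(Pow(Add(7283, 3776), -1), -1)) = Mul(Pow(Add(33, -97), Rational(1, 2)), Pow(Pow(11059, -1), -1)) = Mul(Pow(-64, Rational(1, 2)), Pow(Rational(1, 11059), -1)) = Mul(Mul(8, I), 11059) = Mul(88472, I)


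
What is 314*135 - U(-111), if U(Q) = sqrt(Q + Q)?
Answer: 42390 - I*sqrt(222) ≈ 42390.0 - 14.9*I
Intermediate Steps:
U(Q) = sqrt(2)*sqrt(Q) (U(Q) = sqrt(2*Q) = sqrt(2)*sqrt(Q))
314*135 - U(-111) = 314*135 - sqrt(2)*sqrt(-111) = 42390 - sqrt(2)*I*sqrt(111) = 42390 - I*sqrt(222)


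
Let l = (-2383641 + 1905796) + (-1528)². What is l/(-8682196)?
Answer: -1856939/8682196 ≈ -0.21388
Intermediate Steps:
l = 1856939 (l = -477845 + 2334784 = 1856939)
l/(-8682196) = 1856939/(-8682196) = 1856939*(-1/8682196) = -1856939/8682196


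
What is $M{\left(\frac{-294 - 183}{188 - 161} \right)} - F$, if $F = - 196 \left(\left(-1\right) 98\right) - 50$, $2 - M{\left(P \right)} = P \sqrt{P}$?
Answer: $-19156 + \frac{53 i \sqrt{159}}{9} \approx -19156.0 + 74.256 i$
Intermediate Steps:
$M{\left(P \right)} = 2 - P^{\frac{3}{2}}$ ($M{\left(P \right)} = 2 - P \sqrt{P} = 2 - P^{\frac{3}{2}}$)
$F = 19158$ ($F = \left(-196\right) \left(-98\right) - 50 = 19208 - 50 = 19158$)
$M{\left(\frac{-294 - 183}{188 - 161} \right)} - F = \left(2 - \left(\frac{-294 - 183}{188 - 161}\right)^{\frac{3}{2}}\right) - 19158 = \left(2 - \left(- \frac{477}{27}\right)^{\frac{3}{2}}\right) - 19158 = \left(2 - \left(\left(-477\right) \frac{1}{27}\right)^{\frac{3}{2}}\right) - 19158 = \left(2 - \left(- \frac{53}{3}\right)^{\frac{3}{2}}\right) - 19158 = \left(2 - - \frac{53 i \sqrt{159}}{9}\right) - 19158 = \left(2 + \frac{53 i \sqrt{159}}{9}\right) - 19158 = -19156 + \frac{53 i \sqrt{159}}{9}$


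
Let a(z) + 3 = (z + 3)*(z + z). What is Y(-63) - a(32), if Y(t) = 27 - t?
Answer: -2147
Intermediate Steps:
a(z) = -3 + 2*z*(3 + z) (a(z) = -3 + (z + 3)*(z + z) = -3 + (3 + z)*(2*z) = -3 + 2*z*(3 + z))
Y(-63) - a(32) = (27 - 1*(-63)) - (-3 + 2*32**2 + 6*32) = (27 + 63) - (-3 + 2*1024 + 192) = 90 - (-3 + 2048 + 192) = 90 - 1*2237 = 90 - 2237 = -2147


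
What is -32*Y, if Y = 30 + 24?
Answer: -1728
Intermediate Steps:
Y = 54
-32*Y = -32*54 = -1728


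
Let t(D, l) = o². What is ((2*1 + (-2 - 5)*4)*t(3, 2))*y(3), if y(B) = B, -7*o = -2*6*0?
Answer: 0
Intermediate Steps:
o = 0 (o = -(-2*6)*0/7 = -(-12)*0/7 = -⅐*0 = 0)
t(D, l) = 0 (t(D, l) = 0² = 0)
((2*1 + (-2 - 5)*4)*t(3, 2))*y(3) = ((2*1 + (-2 - 5)*4)*0)*3 = ((2 - 7*4)*0)*3 = ((2 - 28)*0)*3 = -26*0*3 = 0*3 = 0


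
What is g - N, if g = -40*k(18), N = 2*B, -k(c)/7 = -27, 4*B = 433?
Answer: -15553/2 ≈ -7776.5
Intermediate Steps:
B = 433/4 (B = (¼)*433 = 433/4 ≈ 108.25)
k(c) = 189 (k(c) = -7*(-27) = 189)
N = 433/2 (N = 2*(433/4) = 433/2 ≈ 216.50)
g = -7560 (g = -40*189 = -7560)
g - N = -7560 - 1*433/2 = -7560 - 433/2 = -15553/2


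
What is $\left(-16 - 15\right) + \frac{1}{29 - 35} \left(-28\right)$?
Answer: $- \frac{79}{3} \approx -26.333$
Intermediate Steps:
$\left(-16 - 15\right) + \frac{1}{29 - 35} \left(-28\right) = -31 + \frac{1}{-6} \left(-28\right) = -31 - - \frac{14}{3} = -31 + \frac{14}{3} = - \frac{79}{3}$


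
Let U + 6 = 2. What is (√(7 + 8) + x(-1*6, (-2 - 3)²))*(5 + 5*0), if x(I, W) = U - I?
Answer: 10 + 5*√15 ≈ 29.365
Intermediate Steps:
U = -4 (U = -6 + 2 = -4)
x(I, W) = -4 - I
(√(7 + 8) + x(-1*6, (-2 - 3)²))*(5 + 5*0) = (√(7 + 8) + (-4 - (-1)*6))*(5 + 5*0) = (√15 + (-4 - 1*(-6)))*(5 + 0) = (√15 + (-4 + 6))*5 = (√15 + 2)*5 = (2 + √15)*5 = 10 + 5*√15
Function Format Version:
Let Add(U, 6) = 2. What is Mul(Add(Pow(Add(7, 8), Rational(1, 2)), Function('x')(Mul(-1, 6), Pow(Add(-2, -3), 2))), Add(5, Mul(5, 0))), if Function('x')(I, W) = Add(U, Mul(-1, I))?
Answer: Add(10, Mul(5, Pow(15, Rational(1, 2)))) ≈ 29.365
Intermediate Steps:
U = -4 (U = Add(-6, 2) = -4)
Function('x')(I, W) = Add(-4, Mul(-1, I))
Mul(Add(Pow(Add(7, 8), Rational(1, 2)), Function('x')(Mul(-1, 6), Pow(Add(-2, -3), 2))), Add(5, Mul(5, 0))) = Mul(Add(Pow(Add(7, 8), Rational(1, 2)), Add(-4, Mul(-1, Mul(-1, 6)))), Add(5, Mul(5, 0))) = Mul(Add(Pow(15, Rational(1, 2)), Add(-4, Mul(-1, -6))), Add(5, 0)) = Mul(Add(Pow(15, Rational(1, 2)), Add(-4, 6)), 5) = Mul(Add(Pow(15, Rational(1, 2)), 2), 5) = Mul(Add(2, Pow(15, Rational(1, 2))), 5) = Add(10, Mul(5, Pow(15, Rational(1, 2))))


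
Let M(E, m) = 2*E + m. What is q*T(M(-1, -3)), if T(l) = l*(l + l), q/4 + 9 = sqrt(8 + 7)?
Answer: -1800 + 200*sqrt(15) ≈ -1025.4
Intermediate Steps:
M(E, m) = m + 2*E
q = -36 + 4*sqrt(15) (q = -36 + 4*sqrt(8 + 7) = -36 + 4*sqrt(15) ≈ -20.508)
T(l) = 2*l**2 (T(l) = l*(2*l) = 2*l**2)
q*T(M(-1, -3)) = (-36 + 4*sqrt(15))*(2*(-3 + 2*(-1))**2) = (-36 + 4*sqrt(15))*(2*(-3 - 2)**2) = (-36 + 4*sqrt(15))*(2*(-5)**2) = (-36 + 4*sqrt(15))*(2*25) = (-36 + 4*sqrt(15))*50 = -1800 + 200*sqrt(15)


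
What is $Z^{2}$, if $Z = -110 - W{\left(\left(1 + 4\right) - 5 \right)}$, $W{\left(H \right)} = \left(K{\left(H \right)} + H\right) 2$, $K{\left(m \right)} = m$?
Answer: $12100$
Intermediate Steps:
$W{\left(H \right)} = 4 H$ ($W{\left(H \right)} = \left(H + H\right) 2 = 2 H 2 = 4 H$)
$Z = -110$ ($Z = -110 - 4 \left(\left(1 + 4\right) - 5\right) = -110 - 4 \left(5 - 5\right) = -110 - 4 \cdot 0 = -110 - 0 = -110 + 0 = -110$)
$Z^{2} = \left(-110\right)^{2} = 12100$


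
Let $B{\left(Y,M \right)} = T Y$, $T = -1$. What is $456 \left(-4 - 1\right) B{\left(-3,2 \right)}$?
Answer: $-6840$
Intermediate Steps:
$B{\left(Y,M \right)} = - Y$
$456 \left(-4 - 1\right) B{\left(-3,2 \right)} = 456 \left(-4 - 1\right) \left(\left(-1\right) \left(-3\right)\right) = 456 \left(\left(-5\right) 3\right) = 456 \left(-15\right) = -6840$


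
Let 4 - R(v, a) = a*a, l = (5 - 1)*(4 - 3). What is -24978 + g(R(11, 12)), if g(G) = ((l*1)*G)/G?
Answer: -24974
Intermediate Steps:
l = 4 (l = 4*1 = 4)
R(v, a) = 4 - a² (R(v, a) = 4 - a*a = 4 - a²)
g(G) = 4 (g(G) = ((4*1)*G)/G = (4*G)/G = 4)
-24978 + g(R(11, 12)) = -24978 + 4 = -24974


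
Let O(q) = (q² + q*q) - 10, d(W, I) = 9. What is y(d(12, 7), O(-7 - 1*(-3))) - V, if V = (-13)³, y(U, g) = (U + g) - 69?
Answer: 2159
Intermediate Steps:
O(q) = -10 + 2*q² (O(q) = (q² + q²) - 10 = 2*q² - 10 = -10 + 2*q²)
y(U, g) = -69 + U + g
V = -2197
y(d(12, 7), O(-7 - 1*(-3))) - V = (-69 + 9 + (-10 + 2*(-7 - 1*(-3))²)) - 1*(-2197) = (-69 + 9 + (-10 + 2*(-7 + 3)²)) + 2197 = (-69 + 9 + (-10 + 2*(-4)²)) + 2197 = (-69 + 9 + (-10 + 2*16)) + 2197 = (-69 + 9 + (-10 + 32)) + 2197 = (-69 + 9 + 22) + 2197 = -38 + 2197 = 2159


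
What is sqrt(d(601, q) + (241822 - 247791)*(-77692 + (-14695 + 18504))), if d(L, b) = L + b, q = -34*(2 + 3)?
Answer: sqrt(441008058) ≈ 21000.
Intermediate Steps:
q = -170 (q = -34*5 = -170)
sqrt(d(601, q) + (241822 - 247791)*(-77692 + (-14695 + 18504))) = sqrt((601 - 170) + (241822 - 247791)*(-77692 + (-14695 + 18504))) = sqrt(431 - 5969*(-77692 + 3809)) = sqrt(431 - 5969*(-73883)) = sqrt(431 + 441007627) = sqrt(441008058)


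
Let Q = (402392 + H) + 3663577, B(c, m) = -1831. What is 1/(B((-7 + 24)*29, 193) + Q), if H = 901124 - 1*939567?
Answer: 1/4025695 ≈ 2.4840e-7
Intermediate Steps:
H = -38443 (H = 901124 - 939567 = -38443)
Q = 4027526 (Q = (402392 - 38443) + 3663577 = 363949 + 3663577 = 4027526)
1/(B((-7 + 24)*29, 193) + Q) = 1/(-1831 + 4027526) = 1/4025695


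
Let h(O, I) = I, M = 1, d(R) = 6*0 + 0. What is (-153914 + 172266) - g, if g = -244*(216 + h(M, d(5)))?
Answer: 71056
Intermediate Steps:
d(R) = 0 (d(R) = 0 + 0 = 0)
g = -52704 (g = -244*(216 + 0) = -244*216 = -52704)
(-153914 + 172266) - g = (-153914 + 172266) - 1*(-52704) = 18352 + 52704 = 71056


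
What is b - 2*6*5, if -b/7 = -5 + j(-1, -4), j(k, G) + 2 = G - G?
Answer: -11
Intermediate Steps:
j(k, G) = -2 (j(k, G) = -2 + (G - G) = -2 + 0 = -2)
b = 49 (b = -7*(-5 - 2) = -7*(-7) = 49)
b - 2*6*5 = 49 - 2*6*5 = 49 - 12*5 = 49 - 60 = -11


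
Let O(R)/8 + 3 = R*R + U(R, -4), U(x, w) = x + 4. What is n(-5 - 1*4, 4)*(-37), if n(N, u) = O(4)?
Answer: -6216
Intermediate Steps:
U(x, w) = 4 + x
O(R) = 8 + 8*R + 8*R² (O(R) = -24 + 8*(R*R + (4 + R)) = -24 + 8*(R² + (4 + R)) = -24 + 8*(4 + R + R²) = -24 + (32 + 8*R + 8*R²) = 8 + 8*R + 8*R²)
n(N, u) = 168 (n(N, u) = 8 + 8*4 + 8*4² = 8 + 32 + 8*16 = 8 + 32 + 128 = 168)
n(-5 - 1*4, 4)*(-37) = 168*(-37) = -6216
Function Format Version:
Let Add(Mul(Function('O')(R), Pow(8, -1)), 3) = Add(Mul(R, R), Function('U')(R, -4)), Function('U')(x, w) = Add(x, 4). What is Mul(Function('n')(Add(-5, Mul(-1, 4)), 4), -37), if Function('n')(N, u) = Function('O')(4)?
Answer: -6216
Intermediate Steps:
Function('U')(x, w) = Add(4, x)
Function('O')(R) = Add(8, Mul(8, R), Mul(8, Pow(R, 2))) (Function('O')(R) = Add(-24, Mul(8, Add(Mul(R, R), Add(4, R)))) = Add(-24, Mul(8, Add(Pow(R, 2), Add(4, R)))) = Add(-24, Mul(8, Add(4, R, Pow(R, 2)))) = Add(-24, Add(32, Mul(8, R), Mul(8, Pow(R, 2)))) = Add(8, Mul(8, R), Mul(8, Pow(R, 2))))
Function('n')(N, u) = 168 (Function('n')(N, u) = Add(8, Mul(8, 4), Mul(8, Pow(4, 2))) = Add(8, 32, Mul(8, 16)) = Add(8, 32, 128) = 168)
Mul(Function('n')(Add(-5, Mul(-1, 4)), 4), -37) = Mul(168, -37) = -6216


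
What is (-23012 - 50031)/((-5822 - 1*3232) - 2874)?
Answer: 73043/11928 ≈ 6.1237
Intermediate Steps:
(-23012 - 50031)/((-5822 - 1*3232) - 2874) = -73043/((-5822 - 3232) - 2874) = -73043/(-9054 - 2874) = -73043/(-11928) = -73043*(-1/11928) = 73043/11928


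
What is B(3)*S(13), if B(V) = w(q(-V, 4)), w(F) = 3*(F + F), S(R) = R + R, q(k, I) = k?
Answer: -468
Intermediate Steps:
S(R) = 2*R
w(F) = 6*F (w(F) = 3*(2*F) = 6*F)
B(V) = -6*V (B(V) = 6*(-V) = -6*V)
B(3)*S(13) = (-6*3)*(2*13) = -18*26 = -468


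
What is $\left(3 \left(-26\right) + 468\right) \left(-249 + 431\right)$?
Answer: $70980$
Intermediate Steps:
$\left(3 \left(-26\right) + 468\right) \left(-249 + 431\right) = \left(-78 + 468\right) 182 = 390 \cdot 182 = 70980$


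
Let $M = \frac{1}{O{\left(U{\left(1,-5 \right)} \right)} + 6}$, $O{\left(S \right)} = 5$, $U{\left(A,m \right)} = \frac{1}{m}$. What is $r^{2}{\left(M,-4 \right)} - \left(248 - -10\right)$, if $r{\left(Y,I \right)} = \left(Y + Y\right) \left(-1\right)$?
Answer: $- \frac{31214}{121} \approx -257.97$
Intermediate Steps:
$M = \frac{1}{11}$ ($M = \frac{1}{5 + 6} = \frac{1}{11} \approx 0.090909$)
$r{\left(Y,I \right)} = - 2 Y$ ($r{\left(Y,I \right)} = 2 Y \left(-1\right) = - 2 Y$)
$r^{2}{\left(M,-4 \right)} - \left(248 - -10\right) = \left(\left(-2\right) \frac{1}{11}\right)^{2} - \left(248 - -10\right) = \left(- \frac{2}{11}\right)^{2} - \left(248 + 10\right) = \frac{4}{121} - 258 = - \frac{31214}{121}$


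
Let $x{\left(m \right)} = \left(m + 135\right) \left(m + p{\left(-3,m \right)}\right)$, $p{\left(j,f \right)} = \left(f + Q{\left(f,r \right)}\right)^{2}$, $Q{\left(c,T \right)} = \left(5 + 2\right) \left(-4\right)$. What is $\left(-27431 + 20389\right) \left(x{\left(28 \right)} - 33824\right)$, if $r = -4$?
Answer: $206048920$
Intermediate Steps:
$Q{\left(c,T \right)} = -28$ ($Q{\left(c,T \right)} = 7 \left(-4\right) = -28$)
$p{\left(j,f \right)} = \left(-28 + f\right)^{2}$ ($p{\left(j,f \right)} = \left(f - 28\right)^{2} = \left(-28 + f\right)^{2}$)
$x{\left(m \right)} = \left(135 + m\right) \left(m + \left(-28 + m\right)^{2}\right)$ ($x{\left(m \right)} = \left(m + 135\right) \left(m + \left(-28 + m\right)^{2}\right) = \left(135 + m\right) \left(m + \left(-28 + m\right)^{2}\right)$)
$\left(-27431 + 20389\right) \left(x{\left(28 \right)} - 33824\right) = \left(-27431 + 20389\right) \left(\left(105840 + 28^{3} - 185948 + 80 \cdot 28^{2}\right) - 33824\right) = - 7042 \left(\left(105840 + 21952 - 185948 + 80 \cdot 784\right) - 33824\right) = - 7042 \left(\left(105840 + 21952 - 185948 + 62720\right) - 33824\right) = - 7042 \left(4564 - 33824\right) = \left(-7042\right) \left(-29260\right) = 206048920$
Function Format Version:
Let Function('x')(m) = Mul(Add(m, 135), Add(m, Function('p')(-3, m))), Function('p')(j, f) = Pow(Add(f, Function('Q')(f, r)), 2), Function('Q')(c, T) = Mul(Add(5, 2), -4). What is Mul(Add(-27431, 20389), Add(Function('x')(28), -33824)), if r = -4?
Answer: 206048920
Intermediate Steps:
Function('Q')(c, T) = -28 (Function('Q')(c, T) = Mul(7, -4) = -28)
Function('p')(j, f) = Pow(Add(-28, f), 2) (Function('p')(j, f) = Pow(Add(f, -28), 2) = Pow(Add(-28, f), 2))
Function('x')(m) = Mul(Add(135, m), Add(m, Pow(Add(-28, m), 2))) (Function('x')(m) = Mul(Add(m, 135), Add(m, Pow(Add(-28, m), 2))) = Mul(Add(135, m), Add(m, Pow(Add(-28, m), 2))))
Mul(Add(-27431, 20389), Add(Function('x')(28), -33824)) = Mul(Add(-27431, 20389), Add(Add(105840, Pow(28, 3), Mul(-6641, 28), Mul(80, Pow(28, 2))), -33824)) = Mul(-7042, Add(Add(105840, 21952, -185948, Mul(80, 784)), -33824)) = Mul(-7042, Add(Add(105840, 21952, -185948, 62720), -33824)) = Mul(-7042, Add(4564, -33824)) = Mul(-7042, -29260) = 206048920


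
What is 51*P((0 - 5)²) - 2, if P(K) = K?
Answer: 1273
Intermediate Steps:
51*P((0 - 5)²) - 2 = 51*(0 - 5)² - 2 = 51*(-5)² - 2 = 51*25 - 2 = 1275 - 2 = 1273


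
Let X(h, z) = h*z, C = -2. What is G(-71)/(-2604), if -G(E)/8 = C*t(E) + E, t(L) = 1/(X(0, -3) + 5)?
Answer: -34/155 ≈ -0.21935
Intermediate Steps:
t(L) = ⅕ (t(L) = 1/(0*(-3) + 5) = 1/(0 + 5) = 1/5 = ⅕)
G(E) = 16/5 - 8*E (G(E) = -8*(-2*⅕ + E) = -8*(-⅖ + E) = 16/5 - 8*E)
G(-71)/(-2604) = (16/5 - 8*(-71))/(-2604) = (16/5 + 568)*(-1/2604) = (2856/5)*(-1/2604) = -34/155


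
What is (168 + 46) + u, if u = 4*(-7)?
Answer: 186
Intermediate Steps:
u = -28
(168 + 46) + u = (168 + 46) - 28 = 214 - 28 = 186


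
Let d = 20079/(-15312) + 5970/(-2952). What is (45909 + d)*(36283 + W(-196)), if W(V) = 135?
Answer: 524768996146421/313896 ≈ 1.6718e+9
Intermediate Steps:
d = -2092859/627792 (d = 20079*(-1/15312) + 5970*(-1/2952) = -6693/5104 - 995/492 = -2092859/627792 ≈ -3.3337)
(45909 + d)*(36283 + W(-196)) = (45909 - 2092859/627792)*(36283 + 135) = (28819210069/627792)*36418 = 524768996146421/313896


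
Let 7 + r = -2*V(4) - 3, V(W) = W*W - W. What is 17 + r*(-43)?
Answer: 1479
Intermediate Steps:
V(W) = W² - W
r = -34 (r = -7 + (-8*(-1 + 4) - 3) = -7 + (-8*3 - 3) = -7 + (-2*12 - 3) = -7 + (-24 - 3) = -7 - 27 = -34)
17 + r*(-43) = 17 - 34*(-43) = 17 + 1462 = 1479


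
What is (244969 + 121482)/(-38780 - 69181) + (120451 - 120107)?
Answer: 36772133/107961 ≈ 340.61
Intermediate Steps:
(244969 + 121482)/(-38780 - 69181) + (120451 - 120107) = 366451/(-107961) + 344 = 366451*(-1/107961) + 344 = -366451/107961 + 344 = 36772133/107961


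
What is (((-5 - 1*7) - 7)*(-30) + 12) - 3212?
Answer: -2630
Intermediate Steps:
(((-5 - 1*7) - 7)*(-30) + 12) - 3212 = (((-5 - 7) - 7)*(-30) + 12) - 3212 = ((-12 - 7)*(-30) + 12) - 3212 = (-19*(-30) + 12) - 3212 = (570 + 12) - 3212 = 582 - 3212 = -2630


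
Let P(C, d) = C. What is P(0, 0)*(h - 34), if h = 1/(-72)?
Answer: 0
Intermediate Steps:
h = -1/72 ≈ -0.013889
P(0, 0)*(h - 34) = 0*(-1/72 - 34) = 0*(-2449/72) = 0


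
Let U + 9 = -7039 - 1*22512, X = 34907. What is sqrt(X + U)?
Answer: sqrt(5347) ≈ 73.123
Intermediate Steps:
U = -29560 (U = -9 + (-7039 - 1*22512) = -9 + (-7039 - 22512) = -9 - 29551 = -29560)
sqrt(X + U) = sqrt(34907 - 29560) = sqrt(5347)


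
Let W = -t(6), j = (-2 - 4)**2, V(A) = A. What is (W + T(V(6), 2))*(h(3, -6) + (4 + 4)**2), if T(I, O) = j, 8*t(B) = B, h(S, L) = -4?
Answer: 2115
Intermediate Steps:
t(B) = B/8
j = 36 (j = (-6)**2 = 36)
T(I, O) = 36
W = -3/4 (W = -6/8 = -1*3/4 = -3/4 ≈ -0.75000)
(W + T(V(6), 2))*(h(3, -6) + (4 + 4)**2) = (-3/4 + 36)*(-4 + (4 + 4)**2) = 141*(-4 + 8**2)/4 = 141*(-4 + 64)/4 = (141/4)*60 = 2115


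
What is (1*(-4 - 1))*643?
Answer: -3215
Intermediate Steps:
(1*(-4 - 1))*643 = (1*(-5))*643 = -5*643 = -3215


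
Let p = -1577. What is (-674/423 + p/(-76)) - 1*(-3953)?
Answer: 6720889/1692 ≈ 3972.2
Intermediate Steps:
(-674/423 + p/(-76)) - 1*(-3953) = (-674/423 - 1577/(-76)) - 1*(-3953) = (-674*1/423 - 1577*(-1/76)) + 3953 = (-674/423 + 83/4) + 3953 = 32413/1692 + 3953 = 6720889/1692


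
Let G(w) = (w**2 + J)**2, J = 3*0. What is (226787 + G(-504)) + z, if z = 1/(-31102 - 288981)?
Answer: 20653149135228568/320083 ≈ 6.4524e+10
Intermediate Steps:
J = 0
z = -1/320083 (z = 1/(-320083) = -1/320083 ≈ -3.1242e-6)
G(w) = w**4 (G(w) = (w**2 + 0)**2 = (w**2)**2 = w**4)
(226787 + G(-504)) + z = (226787 + (-504)**4) - 1/320083 = (226787 + 64524128256) - 1/320083 = 64524355043 - 1/320083 = 20653149135228568/320083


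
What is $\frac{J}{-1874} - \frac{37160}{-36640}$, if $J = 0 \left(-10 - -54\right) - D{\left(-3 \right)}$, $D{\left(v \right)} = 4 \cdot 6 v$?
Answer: $\frac{837497}{858292} \approx 0.97577$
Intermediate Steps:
$D{\left(v \right)} = 24 v$
$J = 72$ ($J = 0 \left(-10 - -54\right) - 24 \left(-3\right) = 0 \left(-10 + 54\right) - -72 = 0 \cdot 44 + 72 = 0 + 72 = 72$)
$\frac{J}{-1874} - \frac{37160}{-36640} = \frac{72}{-1874} - \frac{37160}{-36640} = 72 \left(- \frac{1}{1874}\right) - - \frac{929}{916} = - \frac{36}{937} + \frac{929}{916} = \frac{837497}{858292}$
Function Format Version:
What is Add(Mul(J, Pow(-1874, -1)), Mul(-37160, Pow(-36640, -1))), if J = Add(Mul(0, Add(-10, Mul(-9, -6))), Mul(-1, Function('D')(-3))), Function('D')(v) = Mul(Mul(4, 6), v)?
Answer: Rational(837497, 858292) ≈ 0.97577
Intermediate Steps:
Function('D')(v) = Mul(24, v)
J = 72 (J = Add(Mul(0, Add(-10, Mul(-9, -6))), Mul(-1, Mul(24, -3))) = Add(Mul(0, Add(-10, 54)), Mul(-1, -72)) = Add(Mul(0, 44), 72) = Add(0, 72) = 72)
Add(Mul(J, Pow(-1874, -1)), Mul(-37160, Pow(-36640, -1))) = Add(Mul(72, Pow(-1874, -1)), Mul(-37160, Pow(-36640, -1))) = Add(Mul(72, Rational(-1, 1874)), Mul(-37160, Rational(-1, 36640))) = Add(Rational(-36, 937), Rational(929, 916)) = Rational(837497, 858292)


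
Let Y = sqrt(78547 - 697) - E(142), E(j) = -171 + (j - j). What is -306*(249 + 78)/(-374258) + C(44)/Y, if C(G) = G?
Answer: 10343417/91880339 + 20*sqrt(346)/1473 ≈ 0.36514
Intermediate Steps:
E(j) = -171 (E(j) = -171 + 0 = -171)
Y = 171 + 15*sqrt(346) (Y = sqrt(78547 - 697) - 1*(-171) = sqrt(77850) + 171 = 15*sqrt(346) + 171 = 171 + 15*sqrt(346) ≈ 450.02)
-306*(249 + 78)/(-374258) + C(44)/Y = -306*(249 + 78)/(-374258) + 44/(171 + 15*sqrt(346)) = -306*327*(-1/374258) + 44/(171 + 15*sqrt(346)) = -100062*(-1/374258) + 44/(171 + 15*sqrt(346)) = 50031/187129 + 44/(171 + 15*sqrt(346))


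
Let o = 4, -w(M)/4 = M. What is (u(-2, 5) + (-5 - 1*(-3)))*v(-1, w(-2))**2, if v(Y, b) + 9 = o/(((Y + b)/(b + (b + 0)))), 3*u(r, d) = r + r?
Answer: -10/147 ≈ -0.068027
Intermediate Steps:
w(M) = -4*M
u(r, d) = 2*r/3 (u(r, d) = (r + r)/3 = (2*r)/3 = 2*r/3)
v(Y, b) = -9 + 8*b/(Y + b) (v(Y, b) = -9 + 4/(((Y + b)/(b + (b + 0)))) = -9 + 4/(((Y + b)/(b + b))) = -9 + 4/(((Y + b)/((2*b)))) = -9 + 4/(((Y + b)*(1/(2*b)))) = -9 + 4/(((Y + b)/(2*b))) = -9 + 4*(2*b/(Y + b)) = -9 + 8*b/(Y + b))
(u(-2, 5) + (-5 - 1*(-3)))*v(-1, w(-2))**2 = ((2/3)*(-2) + (-5 - 1*(-3)))*((-(-4)*(-2) - 9*(-1))/(-1 - 4*(-2)))**2 = (-4/3 + (-5 + 3))*((-1*8 + 9)/(-1 + 8))**2 = (-4/3 - 2)*((-8 + 9)/7)**2 = -10*((1/7)*1)**2/3 = -10*(1/7)**2/3 = -10/3*1/49 = -10/147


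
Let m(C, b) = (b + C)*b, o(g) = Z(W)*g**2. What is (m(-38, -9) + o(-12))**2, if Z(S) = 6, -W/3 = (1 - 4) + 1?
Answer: 1656369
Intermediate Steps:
W = 6 (W = -3*((1 - 4) + 1) = -3*(-3 + 1) = -3*(-2) = 6)
o(g) = 6*g**2
m(C, b) = b*(C + b) (m(C, b) = (C + b)*b = b*(C + b))
(m(-38, -9) + o(-12))**2 = (-9*(-38 - 9) + 6*(-12)**2)**2 = (-9*(-47) + 6*144)**2 = (423 + 864)**2 = 1287**2 = 1656369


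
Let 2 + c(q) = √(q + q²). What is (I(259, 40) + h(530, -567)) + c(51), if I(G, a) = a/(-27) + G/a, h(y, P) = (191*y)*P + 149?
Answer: -61989038647/1080 + 2*√663 ≈ -5.7397e+7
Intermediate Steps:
c(q) = -2 + √(q + q²)
h(y, P) = 149 + 191*P*y (h(y, P) = 191*P*y + 149 = 149 + 191*P*y)
I(G, a) = -a/27 + G/a (I(G, a) = a*(-1/27) + G/a = -a/27 + G/a)
(I(259, 40) + h(530, -567)) + c(51) = ((-1/27*40 + 259/40) + (149 + 191*(-567)*530)) + (-2 + √(51*(1 + 51))) = ((-40/27 + 259*(1/40)) + (149 - 57397410)) + (-2 + √(51*52)) = ((-40/27 + 259/40) - 57397261) + (-2 + √2652) = (5393/1080 - 57397261) + (-2 + 2*√663) = -61989036487/1080 + (-2 + 2*√663) = -61989038647/1080 + 2*√663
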